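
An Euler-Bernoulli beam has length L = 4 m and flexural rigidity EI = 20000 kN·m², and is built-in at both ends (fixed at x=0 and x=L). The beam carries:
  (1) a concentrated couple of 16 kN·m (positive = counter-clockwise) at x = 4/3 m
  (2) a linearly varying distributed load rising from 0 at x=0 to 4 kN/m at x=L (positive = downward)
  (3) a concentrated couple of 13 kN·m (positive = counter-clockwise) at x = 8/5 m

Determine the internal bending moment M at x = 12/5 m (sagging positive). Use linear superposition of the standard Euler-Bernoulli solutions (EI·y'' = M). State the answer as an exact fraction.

M(12/5) = -1952/375 kN·m

Load 1 — applied couple M₀=16 kN·m at a=4/3 m (b=L-a=8/3):
  M_1 = R_Ax - M_A - M₀  [x>a] with R_A=16/3, M_A=0 = (16/3)·(12/5) - 0 - 16 = -16/5 kN·m
Load 2 — triangular load w₀=4 kN/m (0→w₀ over full span):
  M_2 = 3w₀Lx/20 - w₀L²/30 - w₀x³/(6L) = 3·4·4·(12/5)/20 - 4·4²/30 - 4·(12/5)³/(6·4) = 496/375 kN·m
Load 3 — applied couple M₀=13 kN·m at a=8/5 m (b=L-a=12/5):
  M_3 = R_Ax - M_A - M₀  [x>a] with R_A=117/25, M_A=39/25 = (117/25)·(12/5) - (39/25) - 13 = -416/125 kN·m
Superposition: M = Σ M_i = -1952/375 kN·m ≈ -5.205333 kN·m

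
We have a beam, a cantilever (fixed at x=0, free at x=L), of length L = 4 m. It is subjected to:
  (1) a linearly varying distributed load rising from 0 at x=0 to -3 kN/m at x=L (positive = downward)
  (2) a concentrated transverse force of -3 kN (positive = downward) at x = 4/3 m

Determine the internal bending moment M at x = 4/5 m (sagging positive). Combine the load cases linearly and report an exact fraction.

Load 1 — triangular load w₀=-3 kN/m (0→w₀ over full span):
  M_1 = w₀Lx/2 - w₀L²/3 - w₀x³/(6L) = (-3)·4·(4/5)/2 - (-3)·4²/3 - (-3)·(4/5)³/(6·4) = 1408/125 kN·m
Load 2 — point force P=-3 kN at a=4/3 m (b=L-a=8/3):
  M_2 = -P(a-x)  [x≤a] = -(-3)·((4/3)-(4/5)) = 8/5 kN·m
Superposition: M = Σ M_i = 1608/125 kN·m ≈ 12.864000 kN·m

M(4/5) = 1608/125 kN·m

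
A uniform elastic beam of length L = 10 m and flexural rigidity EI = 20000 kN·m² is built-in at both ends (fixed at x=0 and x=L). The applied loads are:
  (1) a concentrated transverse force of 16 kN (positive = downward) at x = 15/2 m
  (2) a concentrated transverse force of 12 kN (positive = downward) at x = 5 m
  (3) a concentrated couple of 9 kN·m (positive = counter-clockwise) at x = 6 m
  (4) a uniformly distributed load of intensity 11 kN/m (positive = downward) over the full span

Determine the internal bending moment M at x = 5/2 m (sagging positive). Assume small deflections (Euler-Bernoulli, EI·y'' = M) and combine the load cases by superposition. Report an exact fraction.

Load 1 — point force P=16 kN at a=15/2 m (b=L-a=5/2):
  M_1 = Pb²(3a+b)x/L³ - Pab²/L²  [x≤a] = 16·(5/2)²·(3·(15/2)+(5/2))·(5/2)/10³ - 16·(15/2)·(5/2)²/10² = -5/4 kN·m
Load 2 — point force P=12 kN at a=5 m (b=L-a=5):
  M_2 = Pb²(3a+b)x/L³ - Pab²/L²  [x≤a] = 12·5²·(3·5+5)·(5/2)/10³ - 12·5·5²/10² = 0 kN·m
Load 3 — applied couple M₀=9 kN·m at a=6 m (b=L-a=4):
  M_3 = R_Ax - M_A  [x≤a] with R_A=162/125, M_A=72/25 = (162/125)·(5/2) - (72/25) = 9/25 kN·m
Load 4 — uniform load w=11 kN/m over full span:
  M_4 = wLx/2 - wL²/12 - wx²/2 = 11·10·(5/2)/2 - 11·10²/12 - 11·(5/2)²/2 = 275/24 kN·m
Superposition: M = Σ M_i = 6341/600 kN·m ≈ 10.568333 kN·m

M(5/2) = 6341/600 kN·m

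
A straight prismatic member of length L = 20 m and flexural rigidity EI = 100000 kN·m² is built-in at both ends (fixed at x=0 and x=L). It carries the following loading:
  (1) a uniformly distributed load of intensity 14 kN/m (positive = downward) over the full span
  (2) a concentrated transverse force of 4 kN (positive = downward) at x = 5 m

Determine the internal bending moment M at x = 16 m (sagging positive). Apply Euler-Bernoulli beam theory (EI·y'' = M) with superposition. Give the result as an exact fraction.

M(16) = -239/12 kN·m

Load 1 — uniform load w=14 kN/m over full span:
  M_1 = wLx/2 - wL²/12 - wx²/2 = 14·20·16/2 - 14·20²/12 - 14·16²/2 = -56/3 kN·m
Load 2 — point force P=4 kN at a=5 m (b=L-a=15):
  M_2 = Pa²(a+3b)(L-x)/L³ - Pa²b/L²  [x>a] = 4·5²·(5+3·15)·(20-16)/20³ - 4·5²·15/20² = -5/4 kN·m
Superposition: M = Σ M_i = -239/12 kN·m ≈ -19.916667 kN·m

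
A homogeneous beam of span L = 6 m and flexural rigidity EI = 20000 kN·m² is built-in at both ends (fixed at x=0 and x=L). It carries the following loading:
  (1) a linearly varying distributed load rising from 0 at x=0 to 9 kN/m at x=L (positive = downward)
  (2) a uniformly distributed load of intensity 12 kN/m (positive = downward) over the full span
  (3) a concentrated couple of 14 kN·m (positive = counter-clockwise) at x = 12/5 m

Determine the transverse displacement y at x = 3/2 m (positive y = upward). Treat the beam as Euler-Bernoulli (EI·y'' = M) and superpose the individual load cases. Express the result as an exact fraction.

Load 1 — triangular load w₀=9 kN/m (0→w₀ over full span):
  y_1 = -w₀x²(L-x)²(x+2L)/(120LEI) = -9·(3/2)²·(6-(3/2))²·((3/2)+2·6)/(120·6·20000) = -19683/51200000 m
Load 2 — uniform load w=12 kN/m over full span:
  y_2 = -wx²(L-x)²/(24EI) = -12·(3/2)²·(6-(3/2))²/(24·20000) = -729/640000 m
Load 3 — applied couple M₀=14 kN·m at a=12/5 m (b=L-a=18/5):
  y_3 = (R_Ax³/6 - M_Ax²/2)/EI  [x≤a] with R_A=84/25, M_A=42/25 = ((84/25)·(3/2)³/6 - (42/25)·(3/2)²/2)/20000 = 0 m
Superposition: y = Σ y_i = -78003/51200000 m ≈ -0.001523 m

y(3/2) = -78003/51200000 m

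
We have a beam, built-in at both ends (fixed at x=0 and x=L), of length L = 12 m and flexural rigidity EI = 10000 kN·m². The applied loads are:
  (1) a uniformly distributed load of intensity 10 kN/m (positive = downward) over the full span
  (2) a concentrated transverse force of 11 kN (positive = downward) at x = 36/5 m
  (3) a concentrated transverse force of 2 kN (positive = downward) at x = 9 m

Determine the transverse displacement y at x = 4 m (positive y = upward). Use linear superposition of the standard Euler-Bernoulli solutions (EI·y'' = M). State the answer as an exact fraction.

y(4) = -61551/1250000 m

Load 1 — uniform load w=10 kN/m over full span:
  y_1 = -wx²(L-x)²/(24EI) = -10·4²·(12-4)²/(24·10000) = -16/375 m
Load 2 — point force P=11 kN at a=36/5 m (b=L-a=24/5):
  y_2 = -Pb²x²(3aL-(3a+b)x)/(6L³EI)  [x≤a] = -11·(24/5)²·4²·(3·(36/5)·12-(3·(36/5)+(24/5))·4)/(6·12³·10000) = -1408/234375 m
Load 3 — point force P=2 kN at a=9 m (b=L-a=3):
  y_3 = -Pb²x²(3aL-(3a+b)x)/(6L³EI)  [x≤a] = -2·3²·4²·(3·9·12-(3·9+3)·4)/(6·12³·10000) = -17/30000 m
Superposition: y = Σ y_i = -61551/1250000 m ≈ -0.049241 m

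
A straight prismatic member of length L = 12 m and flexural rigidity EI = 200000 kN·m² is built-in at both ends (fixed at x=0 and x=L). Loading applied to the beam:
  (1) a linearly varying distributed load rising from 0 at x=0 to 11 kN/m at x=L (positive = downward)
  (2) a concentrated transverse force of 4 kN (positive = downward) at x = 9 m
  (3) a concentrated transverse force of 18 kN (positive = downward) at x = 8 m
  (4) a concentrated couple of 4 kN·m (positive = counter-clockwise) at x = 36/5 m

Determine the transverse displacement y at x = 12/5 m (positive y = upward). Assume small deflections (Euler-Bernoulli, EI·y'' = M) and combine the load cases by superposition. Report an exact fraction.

y(12/5) = -1171887/1562500000 m

Load 1 — triangular load w₀=11 kN/m (0→w₀ over full span):
  y_1 = -w₀x²(L-x)²(x+2L)/(120LEI) = -11·(12/5)²·(12-(12/5))²·((12/5)+2·12)/(120·12·200000) = -26136/48828125 m
Load 2 — point force P=4 kN at a=9 m (b=L-a=3):
  y_2 = -Pb²x²(3aL-(3a+b)x)/(6L³EI)  [x≤a] = -4·3²·(12/5)²·(3·9·12-(3·9+3)·(12/5))/(6·12³·200000) = -63/2500000 m
Load 3 — point force P=18 kN at a=8 m (b=L-a=4):
  y_3 = -Pb²x²(3aL-(3a+b)x)/(6L³EI)  [x≤a] = -18·4²·(12/5)²·(3·8·12-(3·8+4)·(12/5))/(6·12³·200000) = -69/390625 m
Load 4 — applied couple M₀=4 kN·m at a=36/5 m (b=L-a=24/5):
  y_4 = (R_Ax³/6 - M_Ax²/2)/EI  [x≤a] with R_A=12/25, M_A=32/25 = ((12/25)·(12/5)³/6 - (32/25)·(12/5)²/2)/200000 = -126/9765625 m
Superposition: y = Σ y_i = -1171887/1562500000 m ≈ -0.000750 m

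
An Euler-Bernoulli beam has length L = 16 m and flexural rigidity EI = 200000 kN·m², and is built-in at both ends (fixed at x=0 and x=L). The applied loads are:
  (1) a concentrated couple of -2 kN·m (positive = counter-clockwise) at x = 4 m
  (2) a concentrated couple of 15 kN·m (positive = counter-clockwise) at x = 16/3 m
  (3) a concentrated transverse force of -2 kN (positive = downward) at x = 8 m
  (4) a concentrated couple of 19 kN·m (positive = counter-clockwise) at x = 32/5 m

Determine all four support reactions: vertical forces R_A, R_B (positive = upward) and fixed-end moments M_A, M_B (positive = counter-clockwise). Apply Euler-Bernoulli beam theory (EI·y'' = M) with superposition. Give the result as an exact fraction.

Load 1 — applied couple M₀=-2 kN·m at a=4 m (b=L-a=12):
  R_A = 6M₀ab/L³ = 6·(-2)·4·12/16³ = -9/64 kN
  M_A = M₀b(2a-b)/L² = (-2)·12·(2·4-12)/16² = 3/8 kN·m
  R_B = -6M₀ab/L³ = -6·(-2)·4·12/16³ = 9/64 kN
  M_B = M₀a(2b-a)/L² = (-2)·4·(2·12-4)/16² = -5/8 kN·m
Load 2 — applied couple M₀=15 kN·m at a=16/3 m (b=L-a=32/3):
  R_A = 6M₀ab/L³ = 6·15·(16/3)·(32/3)/16³ = 5/4 kN
  M_A = M₀b(2a-b)/L² = 15·(32/3)·(2·(16/3)-(32/3))/16² = 0 kN·m
  R_B = -6M₀ab/L³ = -6·15·(16/3)·(32/3)/16³ = -5/4 kN
  M_B = M₀a(2b-a)/L² = 15·(16/3)·(2·(32/3)-(16/3))/16² = 5 kN·m
Load 3 — point force P=-2 kN at a=8 m (b=L-a=8):
  R_A = Pb²(3a+b)/L³ = (-2)·8²·(3·8+8)/16³ = -1 kN
  M_A = Pab²/L² = (-2)·8·8²/16² = -4 kN·m
  R_B = Pa²(a+3b)/L³ = (-2)·8²·(8+3·8)/16³ = -1 kN
  M_B = -Pa²b/L² = -(-2)·8²·8/16² = 4 kN·m
Load 4 — applied couple M₀=19 kN·m at a=32/5 m (b=L-a=48/5):
  R_A = 6M₀ab/L³ = 6·19·(32/5)·(48/5)/16³ = 171/100 kN
  M_A = M₀b(2a-b)/L² = 19·(48/5)·(2·(32/5)-(48/5))/16² = 57/25 kN·m
  R_B = -6M₀ab/L³ = -6·19·(32/5)·(48/5)/16³ = -171/100 kN
  M_B = M₀a(2b-a)/L² = 19·(32/5)·(2·(48/5)-(32/5))/16² = 152/25 kN·m
Superposition: R_A = 2911/1600 kN, M_A = -269/200 kN·m, R_B = -6111/1600 kN, M_B = 2891/200 kN·m

R_A = 2911/1600 kN, M_A = -269/200 kN·m, R_B = -6111/1600 kN, M_B = 2891/200 kN·m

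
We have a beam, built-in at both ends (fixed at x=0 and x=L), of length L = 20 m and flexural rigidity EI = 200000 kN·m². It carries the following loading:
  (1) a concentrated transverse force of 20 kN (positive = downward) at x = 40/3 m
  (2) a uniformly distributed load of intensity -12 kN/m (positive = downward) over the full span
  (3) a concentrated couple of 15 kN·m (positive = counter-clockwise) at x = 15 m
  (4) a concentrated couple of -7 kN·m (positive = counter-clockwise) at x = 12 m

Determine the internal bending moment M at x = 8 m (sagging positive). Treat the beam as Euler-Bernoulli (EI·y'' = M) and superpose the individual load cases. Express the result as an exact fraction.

Load 1 — point force P=20 kN at a=40/3 m (b=L-a=20/3):
  M_1 = Pb²(3a+b)x/L³ - Pab²/L²  [x≤a] = 20·(20/3)²·(3·(40/3)+(20/3))·8/20³ - 20·(40/3)·(20/3)²/20² = 320/27 kN·m
Load 2 — uniform load w=-12 kN/m over full span:
  M_2 = wLx/2 - wL²/12 - wx²/2 = (-12)·20·8/2 - (-12)·20²/12 - (-12)·8²/2 = -176 kN·m
Load 3 — applied couple M₀=15 kN·m at a=15 m (b=L-a=5):
  M_3 = R_Ax - M_A  [x≤a] with R_A=27/32, M_A=75/16 = (27/32)·8 - (75/16) = 33/16 kN·m
Load 4 — applied couple M₀=-7 kN·m at a=12 m (b=L-a=8):
  M_4 = R_Ax - M_A  [x≤a] with R_A=-63/125, M_A=-56/25 = (-63/125)·8 - (-56/25) = -224/125 kN·m
Superposition: M = Σ M_i = -8849393/54000 kN·m ≈ -163.877648 kN·m

M(8) = -8849393/54000 kN·m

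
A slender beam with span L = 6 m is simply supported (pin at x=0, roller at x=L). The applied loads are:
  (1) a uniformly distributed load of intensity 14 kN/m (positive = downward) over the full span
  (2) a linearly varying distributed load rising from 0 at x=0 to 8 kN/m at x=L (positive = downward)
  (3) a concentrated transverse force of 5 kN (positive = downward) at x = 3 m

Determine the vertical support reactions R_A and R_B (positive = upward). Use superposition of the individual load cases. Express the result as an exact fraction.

R_A = 105/2 kN, R_B = 121/2 kN

Load 1 — uniform load w=14 kN/m over full span:
  R_A = wL/2 = 14·6/2 = 42 kN
  R_B = wL/2 = 14·6/2 = 42 kN
Load 2 — triangular load w₀=8 kN/m (0→w₀ over full span):
  R_A = w₀L/6 = 8·6/6 = 8 kN
  R_B = w₀L/3 = 8·6/3 = 16 kN
Load 3 — point force P=5 kN at a=3 m (b=L-a=3):
  R_A = Pb/L = 5·3/6 = 5/2 kN
  R_B = Pa/L = 5·3/6 = 5/2 kN
Superposition: R_A = 105/2 kN, R_B = 121/2 kN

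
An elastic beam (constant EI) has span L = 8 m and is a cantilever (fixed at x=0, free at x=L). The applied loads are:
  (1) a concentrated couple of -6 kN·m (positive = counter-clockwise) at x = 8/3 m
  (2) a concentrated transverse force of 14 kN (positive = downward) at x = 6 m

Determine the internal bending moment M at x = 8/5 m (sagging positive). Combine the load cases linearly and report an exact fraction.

M(8/5) = -338/5 kN·m

Load 1 — applied couple M₀=-6 kN·m at a=8/3 m (b=L-a=16/3):
  M_1 = M₀  [x≤a] = (-6) = -6 kN·m
Load 2 — point force P=14 kN at a=6 m (b=L-a=2):
  M_2 = -P(a-x)  [x≤a] = -14·(6-(8/5)) = -308/5 kN·m
Superposition: M = Σ M_i = -338/5 kN·m ≈ -67.600000 kN·m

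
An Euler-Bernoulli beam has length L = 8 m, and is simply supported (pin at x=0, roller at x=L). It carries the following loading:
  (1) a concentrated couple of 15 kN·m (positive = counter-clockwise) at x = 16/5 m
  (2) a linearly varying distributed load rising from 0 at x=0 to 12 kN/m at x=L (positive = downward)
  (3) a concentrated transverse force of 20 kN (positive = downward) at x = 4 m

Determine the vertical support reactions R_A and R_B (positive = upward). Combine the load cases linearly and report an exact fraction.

R_A = 223/8 kN, R_B = 321/8 kN

Load 1 — applied couple M₀=15 kN·m at a=16/5 m (b=L-a=24/5):
  R_A = M₀/L = 15/8 kN
  R_B = -M₀/L = -15/8 kN
Load 2 — triangular load w₀=12 kN/m (0→w₀ over full span):
  R_A = w₀L/6 = 12·8/6 = 16 kN
  R_B = w₀L/3 = 12·8/3 = 32 kN
Load 3 — point force P=20 kN at a=4 m (b=L-a=4):
  R_A = Pb/L = 20·4/8 = 10 kN
  R_B = Pa/L = 20·4/8 = 10 kN
Superposition: R_A = 223/8 kN, R_B = 321/8 kN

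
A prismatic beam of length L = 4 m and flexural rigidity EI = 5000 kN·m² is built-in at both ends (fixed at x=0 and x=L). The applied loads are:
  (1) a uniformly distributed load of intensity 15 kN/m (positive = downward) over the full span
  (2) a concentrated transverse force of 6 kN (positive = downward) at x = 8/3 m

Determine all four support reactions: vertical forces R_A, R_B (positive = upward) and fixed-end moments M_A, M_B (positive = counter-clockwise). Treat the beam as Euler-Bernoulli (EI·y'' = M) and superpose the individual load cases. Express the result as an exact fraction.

R_A = 284/9 kN, M_A = 196/9 kN·m, R_B = 310/9 kN, M_B = -212/9 kN·m

Load 1 — uniform load w=15 kN/m over full span:
  R_A = wL/2 = 15·4/2 = 30 kN
  M_A = wL²/12 = 15·4²/12 = 20 kN·m
  R_B = wL/2 = 15·4/2 = 30 kN
  M_B = -wL²/12 = -15·4²/12 = -20 kN·m
Load 2 — point force P=6 kN at a=8/3 m (b=L-a=4/3):
  R_A = Pb²(3a+b)/L³ = 6·(4/3)²·(3·(8/3)+(4/3))/4³ = 14/9 kN
  M_A = Pab²/L² = 6·(8/3)·(4/3)²/4² = 16/9 kN·m
  R_B = Pa²(a+3b)/L³ = 6·(8/3)²·((8/3)+3·(4/3))/4³ = 40/9 kN
  M_B = -Pa²b/L² = -6·(8/3)²·(4/3)/4² = -32/9 kN·m
Superposition: R_A = 284/9 kN, M_A = 196/9 kN·m, R_B = 310/9 kN, M_B = -212/9 kN·m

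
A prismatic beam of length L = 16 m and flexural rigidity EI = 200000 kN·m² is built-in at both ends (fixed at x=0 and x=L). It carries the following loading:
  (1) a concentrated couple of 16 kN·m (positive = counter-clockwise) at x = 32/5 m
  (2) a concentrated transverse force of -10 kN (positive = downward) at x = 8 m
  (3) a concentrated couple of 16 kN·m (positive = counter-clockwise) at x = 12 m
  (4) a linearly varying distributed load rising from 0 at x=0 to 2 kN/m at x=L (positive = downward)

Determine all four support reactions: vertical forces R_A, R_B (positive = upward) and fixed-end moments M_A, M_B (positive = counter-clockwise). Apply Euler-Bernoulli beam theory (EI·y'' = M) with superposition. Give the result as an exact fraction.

R_A = 473/200 kN, M_A = 299/75 kN·m, R_B = 727/200 kN, M_B = -87/25 kN·m

Load 1 — applied couple M₀=16 kN·m at a=32/5 m (b=L-a=48/5):
  R_A = 6M₀ab/L³ = 6·16·(32/5)·(48/5)/16³ = 36/25 kN
  M_A = M₀b(2a-b)/L² = 16·(48/5)·(2·(32/5)-(48/5))/16² = 48/25 kN·m
  R_B = -6M₀ab/L³ = -6·16·(32/5)·(48/5)/16³ = -36/25 kN
  M_B = M₀a(2b-a)/L² = 16·(32/5)·(2·(48/5)-(32/5))/16² = 128/25 kN·m
Load 2 — point force P=-10 kN at a=8 m (b=L-a=8):
  R_A = Pb²(3a+b)/L³ = (-10)·8²·(3·8+8)/16³ = -5 kN
  M_A = Pab²/L² = (-10)·8·8²/16² = -20 kN·m
  R_B = Pa²(a+3b)/L³ = (-10)·8²·(8+3·8)/16³ = -5 kN
  M_B = -Pa²b/L² = -(-10)·8²·8/16² = 20 kN·m
Load 3 — applied couple M₀=16 kN·m at a=12 m (b=L-a=4):
  R_A = 6M₀ab/L³ = 6·16·12·4/16³ = 9/8 kN
  M_A = M₀b(2a-b)/L² = 16·4·(2·12-4)/16² = 5 kN·m
  R_B = -6M₀ab/L³ = -6·16·12·4/16³ = -9/8 kN
  M_B = M₀a(2b-a)/L² = 16·12·(2·4-12)/16² = -3 kN·m
Load 4 — triangular load w₀=2 kN/m (0→w₀ over full span):
  R_A = 3w₀L/20 = 3·2·16/20 = 24/5 kN
  M_A = w₀L²/30 = 2·16²/30 = 256/15 kN·m
  R_B = 7w₀L/20 = 7·2·16/20 = 56/5 kN
  M_B = -w₀L²/20 = -2·16²/20 = -128/5 kN·m
Superposition: R_A = 473/200 kN, M_A = 299/75 kN·m, R_B = 727/200 kN, M_B = -87/25 kN·m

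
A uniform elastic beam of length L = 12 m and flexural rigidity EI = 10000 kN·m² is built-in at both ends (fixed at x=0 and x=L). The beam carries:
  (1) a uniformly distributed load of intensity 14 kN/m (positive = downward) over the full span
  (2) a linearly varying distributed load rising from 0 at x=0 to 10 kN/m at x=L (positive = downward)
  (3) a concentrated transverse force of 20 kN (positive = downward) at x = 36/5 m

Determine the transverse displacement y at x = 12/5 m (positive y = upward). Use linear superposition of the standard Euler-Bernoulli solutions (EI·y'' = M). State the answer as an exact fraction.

y(12/5) = -17856/390625 m

Load 1 — uniform load w=14 kN/m over full span:
  y_1 = -wx²(L-x)²/(24EI) = -14·(12/5)²·(12-(12/5))²/(24·10000) = -12096/390625 m
Load 2 — triangular load w₀=10 kN/m (0→w₀ over full span):
  y_2 = -w₀x²(L-x)²(x+2L)/(120LEI) = -10·(12/5)²·(12-(12/5))²·((12/5)+2·12)/(120·12·10000) = -19008/1953125 m
Load 3 — point force P=20 kN at a=36/5 m (b=L-a=24/5):
  y_3 = -Pb²x²(3aL-(3a+b)x)/(6L³EI)  [x≤a] = -20·(24/5)²·(12/5)²·(3·(36/5)·12-(3·(36/5)+(24/5))·(12/5))/(6·12³·10000) = -9792/1953125 m
Superposition: y = Σ y_i = -17856/390625 m ≈ -0.045711 m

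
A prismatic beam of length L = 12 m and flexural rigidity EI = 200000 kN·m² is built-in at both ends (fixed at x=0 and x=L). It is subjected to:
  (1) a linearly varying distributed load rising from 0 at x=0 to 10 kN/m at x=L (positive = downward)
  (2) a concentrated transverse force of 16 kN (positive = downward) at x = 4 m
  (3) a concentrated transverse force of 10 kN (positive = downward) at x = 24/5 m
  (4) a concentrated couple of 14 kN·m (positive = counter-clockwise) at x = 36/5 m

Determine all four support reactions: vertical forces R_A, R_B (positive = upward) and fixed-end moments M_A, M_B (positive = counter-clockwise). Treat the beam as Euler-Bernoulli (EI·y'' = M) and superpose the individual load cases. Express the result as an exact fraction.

R_A = 25658/675 kN, M_A = 22096/225 kN·m, R_B = 32392/675 kN, M_B = -21614/225 kN·m

Load 1 — triangular load w₀=10 kN/m (0→w₀ over full span):
  R_A = 3w₀L/20 = 3·10·12/20 = 18 kN
  M_A = w₀L²/30 = 10·12²/30 = 48 kN·m
  R_B = 7w₀L/20 = 7·10·12/20 = 42 kN
  M_B = -w₀L²/20 = -10·12²/20 = -72 kN·m
Load 2 — point force P=16 kN at a=4 m (b=L-a=8):
  R_A = Pb²(3a+b)/L³ = 16·8²·(3·4+8)/12³ = 320/27 kN
  M_A = Pab²/L² = 16·4·8²/12² = 256/9 kN·m
  R_B = Pa²(a+3b)/L³ = 16·4²·(4+3·8)/12³ = 112/27 kN
  M_B = -Pa²b/L² = -16·4²·8/12² = -128/9 kN·m
Load 3 — point force P=10 kN at a=24/5 m (b=L-a=36/5):
  R_A = Pb²(3a+b)/L³ = 10·(36/5)²·(3·(24/5)+(36/5))/12³ = 162/25 kN
  M_A = Pab²/L² = 10·(24/5)·(36/5)²/12² = 432/25 kN·m
  R_B = Pa²(a+3b)/L³ = 10·(24/5)²·((24/5)+3·(36/5))/12³ = 88/25 kN
  M_B = -Pa²b/L² = -10·(24/5)²·(36/5)/12² = -288/25 kN·m
Load 4 — applied couple M₀=14 kN·m at a=36/5 m (b=L-a=24/5):
  R_A = 6M₀ab/L³ = 6·14·(36/5)·(24/5)/12³ = 42/25 kN
  M_A = M₀b(2a-b)/L² = 14·(24/5)·(2·(36/5)-(24/5))/12² = 112/25 kN·m
  R_B = -6M₀ab/L³ = -6·14·(36/5)·(24/5)/12³ = -42/25 kN
  M_B = M₀a(2b-a)/L² = 14·(36/5)·(2·(24/5)-(36/5))/12² = 42/25 kN·m
Superposition: R_A = 25658/675 kN, M_A = 22096/225 kN·m, R_B = 32392/675 kN, M_B = -21614/225 kN·m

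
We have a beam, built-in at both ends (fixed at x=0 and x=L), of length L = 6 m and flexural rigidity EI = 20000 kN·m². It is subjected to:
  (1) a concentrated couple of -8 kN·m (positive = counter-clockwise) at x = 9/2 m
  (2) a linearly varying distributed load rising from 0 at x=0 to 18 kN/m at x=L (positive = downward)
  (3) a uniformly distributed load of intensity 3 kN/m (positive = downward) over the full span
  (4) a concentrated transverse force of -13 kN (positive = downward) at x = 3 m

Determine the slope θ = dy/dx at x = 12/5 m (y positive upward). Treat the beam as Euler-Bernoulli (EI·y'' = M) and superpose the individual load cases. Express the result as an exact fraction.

Load 1 — applied couple M₀=-8 kN·m at a=9/2 m (b=L-a=3/2):
  θ_1 = (R_Ax²/2 - M_Ax)/EI  [x≤a] with R_A=-3/2, M_A=-5/2 = ((-3/2)·(12/5)²/2 - (-5/2)·(12/5))/20000 = 21/250000 rad
Load 2 — triangular load w₀=18 kN/m (0→w₀ over full span):
  θ_2 = -w₀(2x(L-x)(L-2x)(x+2L)+x²(L-x)²)/(120LEI) = -18·(2·(12/5)·(6-(12/5))·(6-2·(12/5))·((12/5)+2·6)+(12/5)²·(6-(12/5))²)/(120·6·20000) = -729/1562500 rad
Load 3 — uniform load w=3 kN/m over full span:
  θ_3 = -wx(L-x)(L-2x)/(12EI) = -3·(12/5)·(6-(12/5))·(6-2·(12/5))/(12·20000) = -81/625000 rad
Load 4 — point force P=-13 kN at a=3 m (b=L-a=3):
  θ_4 = -Pb²x(2aL-(3a+b)x)/(2L³EI)  [x≤a] = -(-13)·3²·(12/5)·(2·3·6-(3·3+3)·(12/5))/(2·6³·20000) = 117/500000 rad
Superposition: θ = Σ θ_i = -3477/12500000 rad ≈ -0.000278 rad

θ(12/5) = -3477/12500000 rad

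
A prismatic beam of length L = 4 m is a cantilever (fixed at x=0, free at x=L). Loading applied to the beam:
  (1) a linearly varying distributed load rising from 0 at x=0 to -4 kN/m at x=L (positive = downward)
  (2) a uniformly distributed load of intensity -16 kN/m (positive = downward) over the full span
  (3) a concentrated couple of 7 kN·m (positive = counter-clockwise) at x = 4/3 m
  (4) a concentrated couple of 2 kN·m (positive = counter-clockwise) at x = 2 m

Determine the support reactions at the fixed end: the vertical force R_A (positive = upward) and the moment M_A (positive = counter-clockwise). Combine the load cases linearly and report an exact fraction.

R_A = -72 kN, M_A = -475/3 kN·m

Load 1 — triangular load w₀=-4 kN/m (0→w₀ over full span):
  R_A = w₀L/2 = (-4)·4/2 = -8 kN
  M_A = w₀L²/3 = (-4)·4²/3 = -64/3 kN·m
Load 2 — uniform load w=-16 kN/m over full span:
  R_A = wL = (-16)·4 = -64 kN
  M_A = wL²/2 = (-16)·4²/2 = -128 kN·m
Load 3 — applied couple M₀=7 kN·m at a=4/3 m (b=L-a=8/3):
  R_A = 0 kN
  M_A = -M₀ = -7 kN·m
Load 4 — applied couple M₀=2 kN·m at a=2 m (b=L-a=2):
  R_A = 0 kN
  M_A = -M₀ = -2 kN·m
Superposition: R_A = -72 kN, M_A = -475/3 kN·m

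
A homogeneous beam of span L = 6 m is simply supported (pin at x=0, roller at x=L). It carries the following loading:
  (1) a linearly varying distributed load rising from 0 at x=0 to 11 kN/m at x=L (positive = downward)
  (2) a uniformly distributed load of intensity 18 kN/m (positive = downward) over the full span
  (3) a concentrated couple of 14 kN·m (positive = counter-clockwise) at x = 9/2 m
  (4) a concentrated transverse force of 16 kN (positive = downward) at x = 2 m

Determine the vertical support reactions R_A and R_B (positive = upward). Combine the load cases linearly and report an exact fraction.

R_A = 78 kN, R_B = 79 kN

Load 1 — triangular load w₀=11 kN/m (0→w₀ over full span):
  R_A = w₀L/6 = 11·6/6 = 11 kN
  R_B = w₀L/3 = 11·6/3 = 22 kN
Load 2 — uniform load w=18 kN/m over full span:
  R_A = wL/2 = 18·6/2 = 54 kN
  R_B = wL/2 = 18·6/2 = 54 kN
Load 3 — applied couple M₀=14 kN·m at a=9/2 m (b=L-a=3/2):
  R_A = M₀/L = 14/6 = 7/3 kN
  R_B = -M₀/L = -14/6 = -7/3 kN
Load 4 — point force P=16 kN at a=2 m (b=L-a=4):
  R_A = Pb/L = 16·4/6 = 32/3 kN
  R_B = Pa/L = 16·2/6 = 16/3 kN
Superposition: R_A = 78 kN, R_B = 79 kN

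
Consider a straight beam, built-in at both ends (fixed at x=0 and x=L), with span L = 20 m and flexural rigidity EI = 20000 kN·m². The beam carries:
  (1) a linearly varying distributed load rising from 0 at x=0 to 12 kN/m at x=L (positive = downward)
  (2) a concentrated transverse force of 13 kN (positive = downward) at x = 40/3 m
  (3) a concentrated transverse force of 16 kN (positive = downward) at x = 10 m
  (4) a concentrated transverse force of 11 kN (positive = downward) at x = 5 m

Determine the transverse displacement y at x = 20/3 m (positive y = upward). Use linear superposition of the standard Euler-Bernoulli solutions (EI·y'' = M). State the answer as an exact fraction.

y(20/3) = -4963/34992 m

Load 1 — triangular load w₀=12 kN/m (0→w₀ over full span):
  y_1 = -w₀x²(L-x)²(x+2L)/(120LEI) = -12·(20/3)²·(20-(20/3))²·((20/3)+2·20)/(120·20·20000) = -112/1215 m
Load 2 — point force P=13 kN at a=40/3 m (b=L-a=20/3):
  y_2 = -Pb²x²(3aL-(3a+b)x)/(6L³EI)  [x≤a] = -13·(20/3)²·(20/3)²·(3·(40/3)·20-(3·(40/3)+(20/3))·(20/3))/(6·20³·20000) = -143/10935 m
Load 3 — point force P=16 kN at a=10 m (b=L-a=10):
  y_3 = -Pb²x²(3aL-(3a+b)x)/(6L³EI)  [x≤a] = -16·10²·(20/3)²·(3·10·20-(3·10+10)·(20/3))/(6·20³·20000) = -2/81 m
Load 4 — point force P=11 kN at a=5 m (b=L-a=15):
  y_4 = -Pa²(L-x)²(3bL-(3b+a)(L-x))/(6L³EI)  [x>a] = -11·5²·(20-(20/3))²·(3·15·20-(3·15+5)·(20-(20/3)))/(6·20³·20000) = -77/6480 m
Superposition: y = Σ y_i = -4963/34992 m ≈ -0.141832 m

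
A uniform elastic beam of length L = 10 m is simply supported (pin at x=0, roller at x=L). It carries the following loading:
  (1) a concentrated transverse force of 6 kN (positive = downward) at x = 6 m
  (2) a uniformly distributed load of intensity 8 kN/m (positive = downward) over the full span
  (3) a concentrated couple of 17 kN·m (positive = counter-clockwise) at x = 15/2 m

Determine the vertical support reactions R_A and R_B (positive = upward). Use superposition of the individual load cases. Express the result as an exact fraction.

Load 1 — point force P=6 kN at a=6 m (b=L-a=4):
  R_A = Pb/L = 6·4/10 = 12/5 kN
  R_B = Pa/L = 6·6/10 = 18/5 kN
Load 2 — uniform load w=8 kN/m over full span:
  R_A = wL/2 = 8·10/2 = 40 kN
  R_B = wL/2 = 8·10/2 = 40 kN
Load 3 — applied couple M₀=17 kN·m at a=15/2 m (b=L-a=5/2):
  R_A = M₀/L = 17/10 kN
  R_B = -M₀/L = -17/10 kN
Superposition: R_A = 441/10 kN, R_B = 419/10 kN

R_A = 441/10 kN, R_B = 419/10 kN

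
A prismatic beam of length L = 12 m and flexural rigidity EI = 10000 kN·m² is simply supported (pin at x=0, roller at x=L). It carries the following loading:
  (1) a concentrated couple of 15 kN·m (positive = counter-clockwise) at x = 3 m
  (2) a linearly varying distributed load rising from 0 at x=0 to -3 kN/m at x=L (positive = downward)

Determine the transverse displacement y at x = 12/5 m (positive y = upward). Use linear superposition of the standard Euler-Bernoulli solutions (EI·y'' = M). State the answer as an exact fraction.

Load 1 — applied couple M₀=15 kN·m at a=3 m (b=L-a=9):
  y_1 = (M₀x³/(6L)+C₁x)/EI  [x≤a] with C₁=M₀(3b²-L²)/(6L)=165/8 = (15·(12/5)³/(6·12)+(165/8)·(12/5))/10000 = 2619/500000 m
Load 2 — triangular load w₀=-3 kN/m (0→w₀ over full span):
  y_2 = -w₀x(7L⁴-10L²x²+3x⁴)/(360LEI) = -(-3)·(12/5)·(7·12⁴-10·12²·(12/5)²+3·(12/5)⁴)/(360·12·10000) = 222912/9765625 m
Superposition: y = Σ y_i = 8770059/312500000 m ≈ 0.028064 m

y(12/5) = 8770059/312500000 m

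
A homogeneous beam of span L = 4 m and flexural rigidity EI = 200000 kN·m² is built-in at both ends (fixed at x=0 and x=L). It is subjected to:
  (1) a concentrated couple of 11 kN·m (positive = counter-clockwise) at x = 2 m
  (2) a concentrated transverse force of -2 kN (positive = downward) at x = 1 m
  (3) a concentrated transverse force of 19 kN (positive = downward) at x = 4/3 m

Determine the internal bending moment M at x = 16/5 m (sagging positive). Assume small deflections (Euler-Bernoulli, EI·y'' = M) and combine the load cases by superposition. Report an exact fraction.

M(16/5) = -761/360 kN·m

Load 1 — applied couple M₀=11 kN·m at a=2 m (b=L-a=2):
  M_1 = R_Ax - M_A - M₀  [x>a] with R_A=33/8, M_A=11/4 = (33/8)·(16/5) - (11/4) - 11 = -11/20 kN·m
Load 2 — point force P=-2 kN at a=1 m (b=L-a=3):
  M_2 = Pa²(a+3b)(L-x)/L³ - Pa²b/L²  [x>a] = (-2)·1²·(1+3·3)·(4-(16/5))/4³ - (-2)·1²·3/4² = 1/8 kN·m
Load 3 — point force P=19 kN at a=4/3 m (b=L-a=8/3):
  M_3 = Pa²(a+3b)(L-x)/L³ - Pa²b/L²  [x>a] = 19·(4/3)²·((4/3)+3·(8/3))·(4-(16/5))/4³ - 19·(4/3)²·(8/3)/4² = -76/45 kN·m
Superposition: M = Σ M_i = -761/360 kN·m ≈ -2.113889 kN·m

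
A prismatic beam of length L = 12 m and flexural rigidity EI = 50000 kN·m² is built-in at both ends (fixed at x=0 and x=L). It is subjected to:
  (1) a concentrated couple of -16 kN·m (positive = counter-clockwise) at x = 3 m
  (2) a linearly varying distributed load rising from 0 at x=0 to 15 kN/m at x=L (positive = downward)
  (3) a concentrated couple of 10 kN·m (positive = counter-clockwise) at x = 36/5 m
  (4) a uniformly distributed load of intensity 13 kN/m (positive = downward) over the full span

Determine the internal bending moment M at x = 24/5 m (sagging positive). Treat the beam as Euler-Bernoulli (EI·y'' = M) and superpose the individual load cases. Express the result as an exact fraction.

M(24/5) = 2789/25 kN·m

Load 1 — applied couple M₀=-16 kN·m at a=3 m (b=L-a=9):
  M_1 = R_Ax - M_A - M₀  [x>a] with R_A=-3/2, M_A=3 = (-3/2)·(24/5) - 3 - (-16) = 29/5 kN·m
Load 2 — triangular load w₀=15 kN/m (0→w₀ over full span):
  M_2 = 3w₀Lx/20 - w₀L²/30 - w₀x³/(6L) = 3·15·12·(24/5)/20 - 15·12²/30 - 15·(24/5)³/(6·12) = 864/25 kN·m
Load 3 — applied couple M₀=10 kN·m at a=36/5 m (b=L-a=24/5):
  M_3 = R_Ax - M_A  [x≤a] with R_A=6/5, M_A=16/5 = (6/5)·(24/5) - (16/5) = 64/25 kN·m
Load 4 — uniform load w=13 kN/m over full span:
  M_4 = wLx/2 - wL²/12 - wx²/2 = 13·12·(24/5)/2 - 13·12²/12 - 13·(24/5)²/2 = 1716/25 kN·m
Superposition: M = Σ M_i = 2789/25 kN·m ≈ 111.560000 kN·m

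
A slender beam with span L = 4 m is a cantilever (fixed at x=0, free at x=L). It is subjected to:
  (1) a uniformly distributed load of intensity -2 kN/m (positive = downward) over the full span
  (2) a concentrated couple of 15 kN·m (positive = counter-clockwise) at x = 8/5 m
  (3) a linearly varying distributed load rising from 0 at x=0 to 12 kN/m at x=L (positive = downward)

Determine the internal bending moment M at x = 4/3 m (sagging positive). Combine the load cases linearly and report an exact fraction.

M(4/3) = -299/27 kN·m

Load 1 — uniform load w=-2 kN/m over full span:
  M_1 = -w(L-x)²/2 = -(-2)·(4-(4/3))²/2 = 64/9 kN·m
Load 2 — applied couple M₀=15 kN·m at a=8/5 m (b=L-a=12/5):
  M_2 = M₀  [x≤a] = 15 = 15 kN·m
Load 3 — triangular load w₀=12 kN/m (0→w₀ over full span):
  M_3 = w₀Lx/2 - w₀L²/3 - w₀x³/(6L) = 12·4·(4/3)/2 - 12·4²/3 - 12·(4/3)³/(6·4) = -896/27 kN·m
Superposition: M = Σ M_i = -299/27 kN·m ≈ -11.074074 kN·m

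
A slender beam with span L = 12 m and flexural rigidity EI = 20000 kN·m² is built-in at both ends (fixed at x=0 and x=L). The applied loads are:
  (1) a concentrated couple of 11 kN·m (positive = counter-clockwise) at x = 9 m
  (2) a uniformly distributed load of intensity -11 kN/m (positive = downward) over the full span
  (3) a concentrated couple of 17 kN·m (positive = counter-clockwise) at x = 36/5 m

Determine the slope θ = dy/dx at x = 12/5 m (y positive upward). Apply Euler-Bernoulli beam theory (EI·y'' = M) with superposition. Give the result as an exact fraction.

Load 1 — applied couple M₀=11 kN·m at a=9 m (b=L-a=3):
  θ_1 = (R_Ax²/2 - M_Ax)/EI  [x≤a] with R_A=33/32, M_A=55/16 = ((33/32)·(12/5)²/2 - (55/16)·(12/5))/20000 = -33/125000 rad
Load 2 — uniform load w=-11 kN/m over full span:
  θ_2 = -wx(L-x)(L-2x)/(12EI) = -(-11)·(12/5)·(12-(12/5))·(12-2·(12/5))/(12·20000) = 594/78125 rad
Load 3 — applied couple M₀=17 kN·m at a=36/5 m (b=L-a=24/5):
  θ_3 = (R_Ax²/2 - M_Ax)/EI  [x≤a] with R_A=51/25, M_A=136/25 = ((51/25)·(12/5)²/2 - (136/25)·(12/5))/20000 = -561/1562500 rad
Superposition: θ = Σ θ_i = 21813/3125000 rad ≈ 0.006980 rad

θ(12/5) = 21813/3125000 rad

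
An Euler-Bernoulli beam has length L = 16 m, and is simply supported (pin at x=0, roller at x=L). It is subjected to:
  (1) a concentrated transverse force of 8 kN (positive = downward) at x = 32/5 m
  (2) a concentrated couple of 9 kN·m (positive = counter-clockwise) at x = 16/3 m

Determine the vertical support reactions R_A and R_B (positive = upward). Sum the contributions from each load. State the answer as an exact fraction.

R_A = 429/80 kN, R_B = 211/80 kN

Load 1 — point force P=8 kN at a=32/5 m (b=L-a=48/5):
  R_A = Pb/L = 8·(48/5)/16 = 24/5 kN
  R_B = Pa/L = 8·(32/5)/16 = 16/5 kN
Load 2 — applied couple M₀=9 kN·m at a=16/3 m (b=L-a=32/3):
  R_A = M₀/L = 9/16 kN
  R_B = -M₀/L = -9/16 kN
Superposition: R_A = 429/80 kN, R_B = 211/80 kN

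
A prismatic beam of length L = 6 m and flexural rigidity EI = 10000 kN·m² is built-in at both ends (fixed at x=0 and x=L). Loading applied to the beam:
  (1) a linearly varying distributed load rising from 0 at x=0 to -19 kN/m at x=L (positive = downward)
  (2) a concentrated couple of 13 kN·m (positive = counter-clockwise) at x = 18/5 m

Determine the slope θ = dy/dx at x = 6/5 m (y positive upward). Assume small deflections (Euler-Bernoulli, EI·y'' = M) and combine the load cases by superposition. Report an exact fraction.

Load 1 — triangular load w₀=-19 kN/m (0→w₀ over full span):
  θ_1 = -w₀(2x(L-x)(L-2x)(x+2L)+x²(L-x)²)/(120LEI) = -(-19)·(2·(6/5)·(6-(6/5))·(6-2·(6/5))·((6/5)+2·6)+(6/5)²·(6-(6/5))²)/(120·6·10000) = 1197/781250 rad
Load 2 — applied couple M₀=13 kN·m at a=18/5 m (b=L-a=12/5):
  θ_2 = (R_Ax²/2 - M_Ax)/EI  [x≤a] with R_A=78/25, M_A=104/25 = ((78/25)·(6/5)²/2 - (104/25)·(6/5))/10000 = -429/1562500 rad
Superposition: θ = Σ θ_i = 393/312500 rad ≈ 0.001258 rad

θ(6/5) = 393/312500 rad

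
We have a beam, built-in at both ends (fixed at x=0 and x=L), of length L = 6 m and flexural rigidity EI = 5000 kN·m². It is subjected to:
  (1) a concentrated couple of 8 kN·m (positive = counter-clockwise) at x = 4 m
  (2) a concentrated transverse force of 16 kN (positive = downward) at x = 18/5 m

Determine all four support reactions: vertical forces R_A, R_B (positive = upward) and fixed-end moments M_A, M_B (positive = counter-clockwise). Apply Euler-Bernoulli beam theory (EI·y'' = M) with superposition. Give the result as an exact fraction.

Load 1 — applied couple M₀=8 kN·m at a=4 m (b=L-a=2):
  R_A = 6M₀ab/L³ = 6·8·4·2/6³ = 16/9 kN
  M_A = M₀b(2a-b)/L² = 8·2·(2·4-2)/6² = 8/3 kN·m
  R_B = -6M₀ab/L³ = -6·8·4·2/6³ = -16/9 kN
  M_B = M₀a(2b-a)/L² = 8·4·(2·2-4)/6² = 0 kN·m
Load 2 — point force P=16 kN at a=18/5 m (b=L-a=12/5):
  R_A = Pb²(3a+b)/L³ = 16·(12/5)²·(3·(18/5)+(12/5))/6³ = 704/125 kN
  M_A = Pab²/L² = 16·(18/5)·(12/5)²/6² = 1152/125 kN·m
  R_B = Pa²(a+3b)/L³ = 16·(18/5)²·((18/5)+3·(12/5))/6³ = 1296/125 kN
  M_B = -Pa²b/L² = -16·(18/5)²·(12/5)/6² = -1728/125 kN·m
Superposition: R_A = 8336/1125 kN, M_A = 4456/375 kN·m, R_B = 9664/1125 kN, M_B = -1728/125 kN·m

R_A = 8336/1125 kN, M_A = 4456/375 kN·m, R_B = 9664/1125 kN, M_B = -1728/125 kN·m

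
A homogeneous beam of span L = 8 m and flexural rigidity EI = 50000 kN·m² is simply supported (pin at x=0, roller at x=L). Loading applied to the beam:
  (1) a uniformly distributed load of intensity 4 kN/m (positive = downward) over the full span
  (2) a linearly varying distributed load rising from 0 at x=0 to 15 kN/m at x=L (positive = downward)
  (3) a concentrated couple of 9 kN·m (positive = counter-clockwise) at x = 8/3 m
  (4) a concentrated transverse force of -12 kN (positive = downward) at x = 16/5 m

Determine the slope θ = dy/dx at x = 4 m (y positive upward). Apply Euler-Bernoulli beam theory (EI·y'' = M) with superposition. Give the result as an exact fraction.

Load 1 — uniform load w=4 kN/m over full span:
  θ_1 = -w(L³-6Lx²+4x³)/(24EI) = -4·(8³-6·8·4²+4·4³)/(24·50000) = 0 rad
Load 2 — triangular load w₀=15 kN/m (0→w₀ over full span):
  θ_2 = -w₀(7L⁴-30L²x²+15x⁴)/(360LEI) = -15·(7·8⁴-30·8²·4²+15·4⁴)/(360·8·50000) = -7/37500 rad
Load 3 — applied couple M₀=9 kN·m at a=8/3 m (b=L-a=16/3):
  θ_3 = (M₀x²/(2L)-M₀(x-a)+C₁)/EI  [x>a] with C₁=M₀(3b²-L²)/(6L)=4 = (9·4²/(2·8)-9·(4-(8/3))+4)/50000 = 1/50000 rad
Load 4 — point force P=-12 kN at a=16/5 m (b=L-a=24/5):
  θ_4 = -Pa(2L²-6Lx+3x²+a²)/(6LEI)  [x>a] = -(-12)·(16/5)·(2·8²-6·8·4+3·4²+(16/5)²)/(6·8·50000) = -36/390625 rad
Superposition: θ = Σ θ_i = -4853/18750000 rad ≈ -0.000259 rad

θ(4) = -4853/18750000 rad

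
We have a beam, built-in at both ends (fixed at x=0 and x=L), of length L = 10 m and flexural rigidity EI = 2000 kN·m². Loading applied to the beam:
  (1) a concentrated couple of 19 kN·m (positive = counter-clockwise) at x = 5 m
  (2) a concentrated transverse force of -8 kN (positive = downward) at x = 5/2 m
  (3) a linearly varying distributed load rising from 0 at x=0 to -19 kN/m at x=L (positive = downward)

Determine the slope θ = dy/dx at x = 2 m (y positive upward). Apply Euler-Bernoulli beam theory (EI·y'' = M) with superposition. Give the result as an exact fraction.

Load 1 — applied couple M₀=19 kN·m at a=5 m (b=L-a=5):
  θ_1 = (R_Ax²/2 - M_Ax)/EI  [x≤a] with R_A=57/20, M_A=19/4 = ((57/20)·2²/2 - (19/4)·2)/2000 = -19/10000 rad
Load 2 — point force P=-8 kN at a=5/2 m (b=L-a=15/2):
  θ_2 = -Pb²x(2aL-(3a+b)x)/(2L³EI)  [x≤a] = -(-8)·(15/2)²·2·(2·(5/2)·10-(3·(5/2)+(15/2))·2)/(2·10³·2000) = 9/2000 rad
Load 3 — triangular load w₀=-19 kN/m (0→w₀ over full span):
  θ_3 = -w₀(2x(L-x)(L-2x)(x+2L)+x²(L-x)²)/(120LEI) = -(-19)·(2·2·(10-2)·(10-2·2)·(2+2·10)+2²·(10-2)²)/(120·10·2000) = 133/3750 rad
Superposition: θ = Σ θ_i = 571/15000 rad ≈ 0.038067 rad

θ(2) = 571/15000 rad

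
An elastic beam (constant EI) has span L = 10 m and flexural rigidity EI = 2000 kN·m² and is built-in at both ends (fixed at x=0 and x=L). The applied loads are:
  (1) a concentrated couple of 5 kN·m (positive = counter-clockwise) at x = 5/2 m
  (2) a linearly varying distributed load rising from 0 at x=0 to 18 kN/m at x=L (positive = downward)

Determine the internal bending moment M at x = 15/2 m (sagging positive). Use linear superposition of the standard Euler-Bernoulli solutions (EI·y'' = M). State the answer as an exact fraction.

Load 1 — applied couple M₀=5 kN·m at a=5/2 m (b=L-a=15/2):
  M_1 = R_Ax - M_A - M₀  [x>a] with R_A=9/16, M_A=-15/16 = (9/16)·(15/2) - (-15/16) - 5 = 5/32 kN·m
Load 2 — triangular load w₀=18 kN/m (0→w₀ over full span):
  M_2 = 3w₀Lx/20 - w₀L²/30 - w₀x³/(6L) = 3·18·10·(15/2)/20 - 18·10²/30 - 18·(15/2)³/(6·10) = 255/16 kN·m
Superposition: M = Σ M_i = 515/32 kN·m ≈ 16.093750 kN·m

M(15/2) = 515/32 kN·m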